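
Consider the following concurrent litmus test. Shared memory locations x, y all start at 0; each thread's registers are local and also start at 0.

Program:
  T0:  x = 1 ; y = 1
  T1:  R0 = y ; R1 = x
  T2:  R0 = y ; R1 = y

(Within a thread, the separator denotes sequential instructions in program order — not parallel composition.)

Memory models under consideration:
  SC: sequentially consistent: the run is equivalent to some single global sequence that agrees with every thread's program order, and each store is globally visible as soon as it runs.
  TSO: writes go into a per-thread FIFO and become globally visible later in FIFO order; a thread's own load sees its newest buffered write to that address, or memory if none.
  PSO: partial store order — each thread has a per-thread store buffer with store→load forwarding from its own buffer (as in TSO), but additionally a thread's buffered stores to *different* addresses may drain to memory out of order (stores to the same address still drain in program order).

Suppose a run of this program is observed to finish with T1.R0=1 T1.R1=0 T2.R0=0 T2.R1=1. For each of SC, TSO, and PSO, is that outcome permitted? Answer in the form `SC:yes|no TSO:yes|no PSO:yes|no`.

outcome vector order: (T1.R0,T1.R1,T2.R0,T2.R1)
[SC] allowed = {<0 0 0 0>, <0 0 0 1>, <0 0 1 1>, <0 1 0 0>, <0 1 0 1>, <0 1 1 1>, <1 1 0 0>, <1 1 0 1>, <1 1 1 1>}
[TSO] allowed = {<0 0 0 0>, <0 0 0 1>, <0 0 1 1>, <0 1 0 0>, <0 1 0 1>, <0 1 1 1>, <1 1 0 0>, <1 1 0 1>, <1 1 1 1>}
[PSO] allowed = {<0 0 0 0>, <0 0 0 1>, <0 0 1 1>, <0 1 0 0>, <0 1 0 1>, <0 1 1 1>, <1 0 0 0>, <1 0 0 1>, <1 0 1 1>, <1 1 0 0>, <1 1 0 1>, <1 1 1 1>}
target <1 0 0 1> ∈ {PSO}

SC:no TSO:no PSO:yes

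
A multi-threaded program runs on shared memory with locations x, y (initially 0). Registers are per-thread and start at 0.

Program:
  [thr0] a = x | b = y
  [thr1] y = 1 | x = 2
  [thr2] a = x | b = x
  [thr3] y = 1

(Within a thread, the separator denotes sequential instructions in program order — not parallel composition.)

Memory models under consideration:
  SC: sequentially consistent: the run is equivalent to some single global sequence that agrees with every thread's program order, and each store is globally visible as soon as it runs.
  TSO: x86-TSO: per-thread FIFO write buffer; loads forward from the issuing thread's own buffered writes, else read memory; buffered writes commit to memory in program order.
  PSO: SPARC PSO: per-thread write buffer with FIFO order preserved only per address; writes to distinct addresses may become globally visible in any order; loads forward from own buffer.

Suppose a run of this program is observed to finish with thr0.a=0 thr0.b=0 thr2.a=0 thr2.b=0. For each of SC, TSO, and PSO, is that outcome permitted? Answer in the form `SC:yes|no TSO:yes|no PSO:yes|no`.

SC:yes TSO:yes PSO:yes

outcome vector order: (thr0.a,thr0.b,thr2.a,thr2.b)
[SC] allowed = {0/0/0/0 0/0/0/2 0/0/2/2 0/1/0/0 0/1/0/2 0/1/2/2 2/1/0/0 2/1/0/2 2/1/2/2}
[TSO] allowed = {0/0/0/0 0/0/0/2 0/0/2/2 0/1/0/0 0/1/0/2 0/1/2/2 2/1/0/0 2/1/0/2 2/1/2/2}
[PSO] allowed = {0/0/0/0 0/0/0/2 0/0/2/2 0/1/0/0 0/1/0/2 0/1/2/2 2/0/0/0 2/0/0/2 2/0/2/2 2/1/0/0 2/1/0/2 2/1/2/2}
target 0/0/0/0 ∈ {SC,TSO,PSO}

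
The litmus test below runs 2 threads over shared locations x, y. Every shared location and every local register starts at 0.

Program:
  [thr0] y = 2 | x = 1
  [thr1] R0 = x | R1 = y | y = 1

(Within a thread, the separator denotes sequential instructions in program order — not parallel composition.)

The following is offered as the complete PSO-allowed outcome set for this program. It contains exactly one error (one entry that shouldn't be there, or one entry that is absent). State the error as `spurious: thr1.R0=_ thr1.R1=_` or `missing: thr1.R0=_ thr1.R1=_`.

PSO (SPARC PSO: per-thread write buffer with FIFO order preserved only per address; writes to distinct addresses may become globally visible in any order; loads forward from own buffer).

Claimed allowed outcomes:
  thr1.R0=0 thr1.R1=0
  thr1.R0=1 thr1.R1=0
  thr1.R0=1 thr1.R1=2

missing: thr1.R0=0 thr1.R1=2

outcome vector order: (thr1.R0,thr1.R1)
under PSO → 0/0, 0/2, 1/0, 1/2
PSO∖claimed = {0/2}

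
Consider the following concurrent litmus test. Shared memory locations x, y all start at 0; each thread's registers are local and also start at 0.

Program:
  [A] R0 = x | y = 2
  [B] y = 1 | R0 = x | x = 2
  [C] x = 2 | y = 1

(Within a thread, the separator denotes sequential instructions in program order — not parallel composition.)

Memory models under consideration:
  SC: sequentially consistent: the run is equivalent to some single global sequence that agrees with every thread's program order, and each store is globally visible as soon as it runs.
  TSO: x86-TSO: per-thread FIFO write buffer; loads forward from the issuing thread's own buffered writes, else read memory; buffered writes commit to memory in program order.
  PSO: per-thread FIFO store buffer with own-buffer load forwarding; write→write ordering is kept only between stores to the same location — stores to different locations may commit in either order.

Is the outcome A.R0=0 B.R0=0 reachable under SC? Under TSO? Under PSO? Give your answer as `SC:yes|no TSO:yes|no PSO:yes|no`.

outcome vector order: (A.R0,B.R0)
SC: 4 outcomes — {(0,0) (0,2) (2,0) (2,2)}
TSO: 4 outcomes — {(0,0) (0,2) (2,0) (2,2)}
PSO: 4 outcomes — {(0,0) (0,2) (2,0) (2,2)}
target (0,0) ∈ {SC,TSO,PSO}

SC:yes TSO:yes PSO:yes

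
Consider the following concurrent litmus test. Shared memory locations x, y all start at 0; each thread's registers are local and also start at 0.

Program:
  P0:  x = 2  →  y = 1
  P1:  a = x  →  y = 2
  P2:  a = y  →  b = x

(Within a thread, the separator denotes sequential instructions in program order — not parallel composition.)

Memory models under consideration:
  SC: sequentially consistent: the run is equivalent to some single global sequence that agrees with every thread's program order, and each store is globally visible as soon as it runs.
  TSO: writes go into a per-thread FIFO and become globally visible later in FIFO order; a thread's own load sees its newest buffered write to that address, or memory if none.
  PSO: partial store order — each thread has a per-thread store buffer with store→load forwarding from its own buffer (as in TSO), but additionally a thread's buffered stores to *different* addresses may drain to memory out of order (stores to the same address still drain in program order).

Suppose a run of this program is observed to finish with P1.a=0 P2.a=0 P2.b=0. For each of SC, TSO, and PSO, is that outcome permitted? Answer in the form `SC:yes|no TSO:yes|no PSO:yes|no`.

outcome vector order: (P1.a,P2.a,P2.b)
[SC] allowed = {(0,0,0) (0,0,2) (0,1,2) (0,2,0) (0,2,2) (2,0,0) (2,0,2) (2,1,2) (2,2,2)}
[TSO] allowed = {(0,0,0) (0,0,2) (0,1,2) (0,2,0) (0,2,2) (2,0,0) (2,0,2) (2,1,2) (2,2,2)}
[PSO] allowed = {(0,0,0) (0,0,2) (0,1,0) (0,1,2) (0,2,0) (0,2,2) (2,0,0) (2,0,2) (2,1,0) (2,1,2) (2,2,2)}
target (0,0,0) ∈ {SC,TSO,PSO}

SC:yes TSO:yes PSO:yes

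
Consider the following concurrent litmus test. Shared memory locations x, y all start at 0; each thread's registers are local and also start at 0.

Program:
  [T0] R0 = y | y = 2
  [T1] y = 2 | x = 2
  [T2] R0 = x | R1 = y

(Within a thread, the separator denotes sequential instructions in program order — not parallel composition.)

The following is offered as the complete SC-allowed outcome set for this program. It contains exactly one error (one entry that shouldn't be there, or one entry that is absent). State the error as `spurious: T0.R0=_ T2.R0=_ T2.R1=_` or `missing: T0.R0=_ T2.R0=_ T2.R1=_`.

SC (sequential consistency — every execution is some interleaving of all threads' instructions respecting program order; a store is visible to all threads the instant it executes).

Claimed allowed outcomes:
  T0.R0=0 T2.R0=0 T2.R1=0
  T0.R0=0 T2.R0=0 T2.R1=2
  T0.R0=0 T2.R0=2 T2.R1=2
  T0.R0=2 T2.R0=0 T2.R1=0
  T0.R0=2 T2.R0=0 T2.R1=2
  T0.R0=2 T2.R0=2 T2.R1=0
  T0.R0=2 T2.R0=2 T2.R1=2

spurious: T0.R0=2 T2.R0=2 T2.R1=0

outcome vector order: (T0.R0,T2.R0,T2.R1)
SC: 6 outcomes — {<0 0 0>; <0 0 2>; <0 2 2>; <2 0 0>; <2 0 2>; <2 2 2>}
claimed∖SC = {<2 2 0>}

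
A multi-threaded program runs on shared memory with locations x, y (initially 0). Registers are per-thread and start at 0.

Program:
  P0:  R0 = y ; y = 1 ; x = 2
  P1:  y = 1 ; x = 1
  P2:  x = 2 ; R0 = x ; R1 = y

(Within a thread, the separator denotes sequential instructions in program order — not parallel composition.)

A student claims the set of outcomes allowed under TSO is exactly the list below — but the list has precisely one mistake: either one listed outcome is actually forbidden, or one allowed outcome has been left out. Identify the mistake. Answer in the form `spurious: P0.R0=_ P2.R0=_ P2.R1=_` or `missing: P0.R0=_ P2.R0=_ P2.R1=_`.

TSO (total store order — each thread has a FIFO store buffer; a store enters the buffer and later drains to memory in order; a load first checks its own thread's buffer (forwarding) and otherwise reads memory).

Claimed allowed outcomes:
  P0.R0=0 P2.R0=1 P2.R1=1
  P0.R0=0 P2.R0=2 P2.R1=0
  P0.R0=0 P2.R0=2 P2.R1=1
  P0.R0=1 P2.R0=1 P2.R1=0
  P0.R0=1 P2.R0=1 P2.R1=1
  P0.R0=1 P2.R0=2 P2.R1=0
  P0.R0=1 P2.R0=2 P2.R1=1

outcome vector order: (P0.R0,P2.R0,P2.R1)
under TSO → <0 1 1>, <0 2 0>, <0 2 1>, <1 1 1>, <1 2 0>, <1 2 1>
claimed∖TSO = {<1 1 0>}

spurious: P0.R0=1 P2.R0=1 P2.R1=0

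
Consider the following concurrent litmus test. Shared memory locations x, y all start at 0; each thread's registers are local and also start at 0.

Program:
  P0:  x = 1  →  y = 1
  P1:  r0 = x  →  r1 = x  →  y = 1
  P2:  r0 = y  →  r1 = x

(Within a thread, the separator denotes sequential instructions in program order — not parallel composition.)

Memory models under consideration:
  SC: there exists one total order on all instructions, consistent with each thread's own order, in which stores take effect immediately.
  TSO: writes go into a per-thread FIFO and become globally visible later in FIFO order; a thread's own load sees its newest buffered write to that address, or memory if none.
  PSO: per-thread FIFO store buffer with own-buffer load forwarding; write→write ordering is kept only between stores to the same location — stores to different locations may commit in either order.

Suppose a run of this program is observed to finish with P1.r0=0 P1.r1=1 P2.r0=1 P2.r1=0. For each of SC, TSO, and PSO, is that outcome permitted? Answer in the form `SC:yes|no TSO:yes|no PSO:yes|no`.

SC:no TSO:no PSO:yes

outcome vector order: (P1.r0,P1.r1,P2.r0,P2.r1)
under SC → <0 0 0 0>; <0 0 0 1>; <0 0 1 0>; <0 0 1 1>; <0 1 0 0>; <0 1 0 1>; <0 1 1 1>; <1 1 0 0>; <1 1 0 1>; <1 1 1 1>
under TSO → <0 0 0 0>; <0 0 0 1>; <0 0 1 0>; <0 0 1 1>; <0 1 0 0>; <0 1 0 1>; <0 1 1 1>; <1 1 0 0>; <1 1 0 1>; <1 1 1 1>
under PSO → <0 0 0 0>; <0 0 0 1>; <0 0 1 0>; <0 0 1 1>; <0 1 0 0>; <0 1 0 1>; <0 1 1 0>; <0 1 1 1>; <1 1 0 0>; <1 1 0 1>; <1 1 1 0>; <1 1 1 1>
target <0 1 1 0> ∈ {PSO}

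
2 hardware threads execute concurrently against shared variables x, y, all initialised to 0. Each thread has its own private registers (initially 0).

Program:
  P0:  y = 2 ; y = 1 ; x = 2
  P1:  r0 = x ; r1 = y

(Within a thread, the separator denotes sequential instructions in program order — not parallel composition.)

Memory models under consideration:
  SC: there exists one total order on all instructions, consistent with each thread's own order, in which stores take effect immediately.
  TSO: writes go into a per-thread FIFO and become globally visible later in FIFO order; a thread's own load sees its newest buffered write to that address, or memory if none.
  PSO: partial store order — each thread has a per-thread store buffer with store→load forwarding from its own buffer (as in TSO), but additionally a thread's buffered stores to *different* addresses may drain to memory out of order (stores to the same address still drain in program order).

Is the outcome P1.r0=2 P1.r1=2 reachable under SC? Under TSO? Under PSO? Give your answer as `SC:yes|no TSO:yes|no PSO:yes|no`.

outcome vector order: (P1.r0,P1.r1)
[SC] allowed = {0/0, 0/1, 0/2, 2/1}
[TSO] allowed = {0/0, 0/1, 0/2, 2/1}
[PSO] allowed = {0/0, 0/1, 0/2, 2/0, 2/1, 2/2}
target 2/2 ∈ {PSO}

SC:no TSO:no PSO:yes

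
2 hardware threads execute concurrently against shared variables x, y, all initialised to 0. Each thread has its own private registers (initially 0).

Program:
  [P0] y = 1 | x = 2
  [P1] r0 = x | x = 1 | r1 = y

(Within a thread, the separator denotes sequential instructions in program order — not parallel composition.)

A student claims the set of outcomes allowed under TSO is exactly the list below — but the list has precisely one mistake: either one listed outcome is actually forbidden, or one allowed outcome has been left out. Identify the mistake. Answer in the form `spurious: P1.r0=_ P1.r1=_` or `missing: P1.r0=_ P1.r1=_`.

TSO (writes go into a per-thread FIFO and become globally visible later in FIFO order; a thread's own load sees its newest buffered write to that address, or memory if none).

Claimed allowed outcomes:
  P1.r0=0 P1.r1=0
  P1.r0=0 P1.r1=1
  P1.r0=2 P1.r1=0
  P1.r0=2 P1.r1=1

spurious: P1.r0=2 P1.r1=0

outcome vector order: (P1.r0,P1.r1)
[TSO] allowed = {(0,0) (0,1) (2,1)}
claimed∖TSO = {(2,0)}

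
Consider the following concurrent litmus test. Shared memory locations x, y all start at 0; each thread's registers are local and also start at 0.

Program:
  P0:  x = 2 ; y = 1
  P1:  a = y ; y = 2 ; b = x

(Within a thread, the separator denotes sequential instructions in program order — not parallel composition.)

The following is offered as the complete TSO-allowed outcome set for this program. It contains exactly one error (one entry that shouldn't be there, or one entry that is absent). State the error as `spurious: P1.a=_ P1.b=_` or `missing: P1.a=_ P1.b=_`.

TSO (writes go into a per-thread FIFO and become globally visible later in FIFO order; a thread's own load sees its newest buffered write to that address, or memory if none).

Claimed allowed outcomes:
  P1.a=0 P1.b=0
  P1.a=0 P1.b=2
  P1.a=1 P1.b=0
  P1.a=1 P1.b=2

outcome vector order: (P1.a,P1.b)
[TSO] allowed = {<0 0>, <0 2>, <1 2>}
claimed∖TSO = {<1 0>}

spurious: P1.a=1 P1.b=0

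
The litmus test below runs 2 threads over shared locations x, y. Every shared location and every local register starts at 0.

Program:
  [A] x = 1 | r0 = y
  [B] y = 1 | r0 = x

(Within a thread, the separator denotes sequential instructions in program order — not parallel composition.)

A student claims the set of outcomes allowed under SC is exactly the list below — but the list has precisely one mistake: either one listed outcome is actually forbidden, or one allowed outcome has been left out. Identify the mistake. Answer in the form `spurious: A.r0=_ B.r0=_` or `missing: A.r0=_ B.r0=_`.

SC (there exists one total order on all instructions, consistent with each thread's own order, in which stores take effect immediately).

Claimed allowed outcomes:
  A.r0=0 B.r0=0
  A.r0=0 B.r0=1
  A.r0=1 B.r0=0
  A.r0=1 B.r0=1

spurious: A.r0=0 B.r0=0

outcome vector order: (A.r0,B.r0)
[SC] allowed = {<0 1>, <1 0>, <1 1>}
claimed∖SC = {<0 0>}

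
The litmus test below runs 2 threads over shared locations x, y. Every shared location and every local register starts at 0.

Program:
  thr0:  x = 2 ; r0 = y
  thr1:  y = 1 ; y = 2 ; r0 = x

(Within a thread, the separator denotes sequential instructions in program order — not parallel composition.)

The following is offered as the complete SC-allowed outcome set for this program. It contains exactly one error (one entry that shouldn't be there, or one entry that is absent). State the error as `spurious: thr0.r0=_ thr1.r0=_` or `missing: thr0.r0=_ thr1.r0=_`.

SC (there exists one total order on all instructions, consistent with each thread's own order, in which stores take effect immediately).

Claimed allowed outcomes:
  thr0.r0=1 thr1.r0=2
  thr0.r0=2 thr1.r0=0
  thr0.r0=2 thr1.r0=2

missing: thr0.r0=0 thr1.r0=2

outcome vector order: (thr0.r0,thr1.r0)
under SC → 0/2, 1/2, 2/0, 2/2
SC∖claimed = {0/2}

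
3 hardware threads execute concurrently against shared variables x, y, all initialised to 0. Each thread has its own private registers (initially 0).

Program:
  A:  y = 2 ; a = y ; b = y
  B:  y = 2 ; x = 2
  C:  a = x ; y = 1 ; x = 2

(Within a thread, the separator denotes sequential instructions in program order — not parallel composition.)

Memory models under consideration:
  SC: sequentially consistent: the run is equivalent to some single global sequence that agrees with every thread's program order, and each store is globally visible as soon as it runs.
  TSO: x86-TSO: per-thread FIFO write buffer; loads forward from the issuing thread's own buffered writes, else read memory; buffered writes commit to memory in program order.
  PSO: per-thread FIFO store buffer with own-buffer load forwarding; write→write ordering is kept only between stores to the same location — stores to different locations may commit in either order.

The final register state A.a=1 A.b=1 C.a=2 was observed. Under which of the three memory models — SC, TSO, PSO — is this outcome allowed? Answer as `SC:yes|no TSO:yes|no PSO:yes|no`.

SC:yes TSO:yes PSO:yes

outcome vector order: (A.a,A.b,C.a)
SC (7): (1,1,0); (1,1,2); (1,2,0); (2,1,0); (2,1,2); (2,2,0); (2,2,2)
TSO (7): (1,1,0); (1,1,2); (1,2,0); (2,1,0); (2,1,2); (2,2,0); (2,2,2)
PSO (8): (1,1,0); (1,1,2); (1,2,0); (1,2,2); (2,1,0); (2,1,2); (2,2,0); (2,2,2)
target (1,1,2) ∈ {SC,TSO,PSO}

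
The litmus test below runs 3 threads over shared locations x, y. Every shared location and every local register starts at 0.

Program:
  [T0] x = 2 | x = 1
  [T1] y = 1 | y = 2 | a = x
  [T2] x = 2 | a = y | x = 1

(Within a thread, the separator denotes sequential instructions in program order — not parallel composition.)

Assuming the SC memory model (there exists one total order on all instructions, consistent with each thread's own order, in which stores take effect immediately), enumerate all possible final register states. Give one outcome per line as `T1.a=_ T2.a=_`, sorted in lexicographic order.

T1.a=0 T2.a=2
T1.a=1 T2.a=0
T1.a=1 T2.a=1
T1.a=1 T2.a=2
T1.a=2 T2.a=0
T1.a=2 T2.a=1
T1.a=2 T2.a=2

outcome vector order: (T1.a,T2.a)
|SC outcomes| = 7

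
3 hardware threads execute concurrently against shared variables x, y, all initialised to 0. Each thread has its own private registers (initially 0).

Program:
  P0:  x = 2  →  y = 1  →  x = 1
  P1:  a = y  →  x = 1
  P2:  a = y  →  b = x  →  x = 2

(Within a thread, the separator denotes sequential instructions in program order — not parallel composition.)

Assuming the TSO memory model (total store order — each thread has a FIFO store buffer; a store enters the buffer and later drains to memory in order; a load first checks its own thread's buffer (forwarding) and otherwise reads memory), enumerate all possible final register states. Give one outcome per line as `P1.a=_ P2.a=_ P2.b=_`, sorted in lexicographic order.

P1.a=0 P2.a=0 P2.b=0
P1.a=0 P2.a=0 P2.b=1
P1.a=0 P2.a=0 P2.b=2
P1.a=0 P2.a=1 P2.b=1
P1.a=0 P2.a=1 P2.b=2
P1.a=1 P2.a=0 P2.b=0
P1.a=1 P2.a=0 P2.b=1
P1.a=1 P2.a=0 P2.b=2
P1.a=1 P2.a=1 P2.b=1
P1.a=1 P2.a=1 P2.b=2

outcome vector order: (P1.a,P2.a,P2.b)
|TSO outcomes| = 10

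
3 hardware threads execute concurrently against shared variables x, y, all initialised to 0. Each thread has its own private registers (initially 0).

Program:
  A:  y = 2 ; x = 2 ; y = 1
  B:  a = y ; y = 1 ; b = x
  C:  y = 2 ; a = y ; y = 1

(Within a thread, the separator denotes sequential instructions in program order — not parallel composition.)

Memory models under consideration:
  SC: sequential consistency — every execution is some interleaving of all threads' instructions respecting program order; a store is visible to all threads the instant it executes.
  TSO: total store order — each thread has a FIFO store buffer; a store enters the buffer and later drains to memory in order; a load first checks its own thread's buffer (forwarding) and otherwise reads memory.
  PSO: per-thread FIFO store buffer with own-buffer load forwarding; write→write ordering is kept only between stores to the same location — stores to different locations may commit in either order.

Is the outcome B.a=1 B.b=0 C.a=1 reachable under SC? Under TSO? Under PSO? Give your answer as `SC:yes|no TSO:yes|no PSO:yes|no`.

outcome vector order: (B.a,B.b,C.a)
SC: 11 outcomes — {<0 0 1> <0 0 2> <0 2 1> <0 2 2> <1 0 2> <1 2 1> <1 2 2> <2 0 1> <2 0 2> <2 2 1> <2 2 2>}
TSO: 11 outcomes — {<0 0 1> <0 0 2> <0 2 1> <0 2 2> <1 0 2> <1 2 1> <1 2 2> <2 0 1> <2 0 2> <2 2 1> <2 2 2>}
PSO: 12 outcomes — {<0 0 1> <0 0 2> <0 2 1> <0 2 2> <1 0 1> <1 0 2> <1 2 1> <1 2 2> <2 0 1> <2 0 2> <2 2 1> <2 2 2>}
target <1 0 1> ∈ {PSO}

SC:no TSO:no PSO:yes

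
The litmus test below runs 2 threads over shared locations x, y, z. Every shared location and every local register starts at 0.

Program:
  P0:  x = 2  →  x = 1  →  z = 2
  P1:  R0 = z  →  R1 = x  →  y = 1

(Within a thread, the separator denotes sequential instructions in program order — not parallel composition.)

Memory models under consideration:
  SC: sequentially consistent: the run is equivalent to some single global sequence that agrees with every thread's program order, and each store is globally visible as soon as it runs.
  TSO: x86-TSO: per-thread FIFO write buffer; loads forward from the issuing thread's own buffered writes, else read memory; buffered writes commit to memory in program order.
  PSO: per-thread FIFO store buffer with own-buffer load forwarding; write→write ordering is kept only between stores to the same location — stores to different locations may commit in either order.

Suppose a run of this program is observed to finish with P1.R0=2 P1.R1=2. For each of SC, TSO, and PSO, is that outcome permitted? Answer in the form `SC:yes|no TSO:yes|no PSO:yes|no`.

outcome vector order: (P1.R0,P1.R1)
SC: 4 outcomes — {<0 0>, <0 1>, <0 2>, <2 1>}
TSO: 4 outcomes — {<0 0>, <0 1>, <0 2>, <2 1>}
PSO: 6 outcomes — {<0 0>, <0 1>, <0 2>, <2 0>, <2 1>, <2 2>}
target <2 2> ∈ {PSO}

SC:no TSO:no PSO:yes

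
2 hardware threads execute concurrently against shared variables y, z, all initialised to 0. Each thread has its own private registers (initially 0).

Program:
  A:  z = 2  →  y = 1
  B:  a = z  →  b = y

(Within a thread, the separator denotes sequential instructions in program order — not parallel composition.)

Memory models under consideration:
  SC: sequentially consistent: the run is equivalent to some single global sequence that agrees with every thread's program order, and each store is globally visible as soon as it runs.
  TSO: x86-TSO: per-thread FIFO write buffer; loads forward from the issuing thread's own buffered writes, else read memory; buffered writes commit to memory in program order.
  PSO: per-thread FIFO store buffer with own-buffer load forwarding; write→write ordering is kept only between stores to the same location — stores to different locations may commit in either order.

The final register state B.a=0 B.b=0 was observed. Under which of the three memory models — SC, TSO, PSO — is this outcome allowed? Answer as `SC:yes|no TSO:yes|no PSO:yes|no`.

outcome vector order: (B.a,B.b)
SC (4): 00; 01; 20; 21
TSO (4): 00; 01; 20; 21
PSO (4): 00; 01; 20; 21
target 00 ∈ {SC,TSO,PSO}

SC:yes TSO:yes PSO:yes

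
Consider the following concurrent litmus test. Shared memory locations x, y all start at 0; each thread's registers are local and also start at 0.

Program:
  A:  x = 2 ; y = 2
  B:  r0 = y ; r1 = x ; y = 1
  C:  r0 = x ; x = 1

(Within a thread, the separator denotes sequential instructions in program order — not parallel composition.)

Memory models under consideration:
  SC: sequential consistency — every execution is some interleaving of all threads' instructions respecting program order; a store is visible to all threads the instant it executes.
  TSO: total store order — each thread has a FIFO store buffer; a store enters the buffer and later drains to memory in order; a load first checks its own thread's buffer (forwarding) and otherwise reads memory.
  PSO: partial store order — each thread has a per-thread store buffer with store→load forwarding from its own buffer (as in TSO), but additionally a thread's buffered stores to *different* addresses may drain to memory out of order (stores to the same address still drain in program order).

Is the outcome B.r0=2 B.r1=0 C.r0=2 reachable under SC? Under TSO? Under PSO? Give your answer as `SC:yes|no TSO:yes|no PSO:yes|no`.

outcome vector order: (B.r0,B.r1,C.r0)
SC (10): 000; 002; 010; 012; 020; 022; 210; 212; 220; 222
TSO (10): 000; 002; 010; 012; 020; 022; 210; 212; 220; 222
PSO (12): 000; 002; 010; 012; 020; 022; 200; 202; 210; 212; 220; 222
target 202 ∈ {PSO}

SC:no TSO:no PSO:yes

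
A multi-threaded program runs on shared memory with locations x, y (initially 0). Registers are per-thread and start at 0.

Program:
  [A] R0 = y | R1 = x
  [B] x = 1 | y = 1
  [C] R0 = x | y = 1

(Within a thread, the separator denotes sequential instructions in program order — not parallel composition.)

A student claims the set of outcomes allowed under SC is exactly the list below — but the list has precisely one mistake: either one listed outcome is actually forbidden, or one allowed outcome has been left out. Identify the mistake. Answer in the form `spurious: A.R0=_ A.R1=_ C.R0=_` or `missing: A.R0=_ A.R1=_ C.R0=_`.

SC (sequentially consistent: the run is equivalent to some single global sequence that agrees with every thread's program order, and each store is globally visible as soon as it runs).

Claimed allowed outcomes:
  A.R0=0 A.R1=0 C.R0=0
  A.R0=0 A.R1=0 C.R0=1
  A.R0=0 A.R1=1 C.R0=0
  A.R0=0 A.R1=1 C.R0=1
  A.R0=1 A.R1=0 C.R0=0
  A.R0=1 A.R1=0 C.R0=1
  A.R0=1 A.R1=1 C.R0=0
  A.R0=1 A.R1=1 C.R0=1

spurious: A.R0=1 A.R1=0 C.R0=1

outcome vector order: (A.R0,A.R1,C.R0)
SC: 7 outcomes — {000, 001, 010, 011, 100, 110, 111}
claimed∖SC = {101}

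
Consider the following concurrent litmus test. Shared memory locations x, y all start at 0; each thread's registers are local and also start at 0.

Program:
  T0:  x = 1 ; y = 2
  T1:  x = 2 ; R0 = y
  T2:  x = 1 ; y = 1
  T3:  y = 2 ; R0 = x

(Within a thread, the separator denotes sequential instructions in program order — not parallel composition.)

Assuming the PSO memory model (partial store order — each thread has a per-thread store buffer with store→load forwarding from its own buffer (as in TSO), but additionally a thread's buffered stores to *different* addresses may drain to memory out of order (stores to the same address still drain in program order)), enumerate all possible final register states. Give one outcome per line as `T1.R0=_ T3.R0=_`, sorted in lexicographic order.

T1.R0=0 T3.R0=0
T1.R0=0 T3.R0=1
T1.R0=0 T3.R0=2
T1.R0=1 T3.R0=0
T1.R0=1 T3.R0=1
T1.R0=1 T3.R0=2
T1.R0=2 T3.R0=0
T1.R0=2 T3.R0=1
T1.R0=2 T3.R0=2

outcome vector order: (T1.R0,T3.R0)
|PSO outcomes| = 9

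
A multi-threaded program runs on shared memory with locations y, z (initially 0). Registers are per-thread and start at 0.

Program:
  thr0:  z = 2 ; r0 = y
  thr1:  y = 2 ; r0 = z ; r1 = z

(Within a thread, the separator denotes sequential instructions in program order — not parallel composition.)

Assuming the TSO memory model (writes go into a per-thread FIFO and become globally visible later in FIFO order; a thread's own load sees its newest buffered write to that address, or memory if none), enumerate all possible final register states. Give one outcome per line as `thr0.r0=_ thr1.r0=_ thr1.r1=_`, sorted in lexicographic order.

outcome vector order: (thr0.r0,thr1.r0,thr1.r1)
|TSO outcomes| = 6

thr0.r0=0 thr1.r0=0 thr1.r1=0
thr0.r0=0 thr1.r0=0 thr1.r1=2
thr0.r0=0 thr1.r0=2 thr1.r1=2
thr0.r0=2 thr1.r0=0 thr1.r1=0
thr0.r0=2 thr1.r0=0 thr1.r1=2
thr0.r0=2 thr1.r0=2 thr1.r1=2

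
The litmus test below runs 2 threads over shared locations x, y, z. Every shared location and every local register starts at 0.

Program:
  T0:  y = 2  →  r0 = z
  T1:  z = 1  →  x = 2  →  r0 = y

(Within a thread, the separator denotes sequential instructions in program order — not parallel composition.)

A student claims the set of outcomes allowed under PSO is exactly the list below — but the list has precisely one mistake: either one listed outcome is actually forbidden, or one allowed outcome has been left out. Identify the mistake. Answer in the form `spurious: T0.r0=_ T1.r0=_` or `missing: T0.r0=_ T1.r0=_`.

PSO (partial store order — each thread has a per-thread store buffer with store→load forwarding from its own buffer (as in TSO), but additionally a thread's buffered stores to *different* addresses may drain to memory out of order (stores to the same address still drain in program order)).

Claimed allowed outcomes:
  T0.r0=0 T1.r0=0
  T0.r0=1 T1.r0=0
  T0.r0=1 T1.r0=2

outcome vector order: (T0.r0,T1.r0)
under PSO → 00, 02, 10, 12
PSO∖claimed = {02}

missing: T0.r0=0 T1.r0=2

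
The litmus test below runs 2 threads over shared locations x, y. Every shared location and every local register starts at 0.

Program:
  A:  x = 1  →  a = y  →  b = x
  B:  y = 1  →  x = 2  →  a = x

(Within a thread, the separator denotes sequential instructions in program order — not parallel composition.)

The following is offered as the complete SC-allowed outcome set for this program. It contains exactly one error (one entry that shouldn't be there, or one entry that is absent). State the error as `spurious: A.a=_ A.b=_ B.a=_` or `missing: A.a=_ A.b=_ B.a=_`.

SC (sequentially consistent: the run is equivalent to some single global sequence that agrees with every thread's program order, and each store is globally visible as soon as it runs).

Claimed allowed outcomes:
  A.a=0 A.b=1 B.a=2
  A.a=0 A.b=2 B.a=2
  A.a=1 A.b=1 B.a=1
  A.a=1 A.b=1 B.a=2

missing: A.a=1 A.b=2 B.a=2

outcome vector order: (A.a,A.b,B.a)
under SC → (0,1,2) (0,2,2) (1,1,1) (1,1,2) (1,2,2)
SC∖claimed = {(1,2,2)}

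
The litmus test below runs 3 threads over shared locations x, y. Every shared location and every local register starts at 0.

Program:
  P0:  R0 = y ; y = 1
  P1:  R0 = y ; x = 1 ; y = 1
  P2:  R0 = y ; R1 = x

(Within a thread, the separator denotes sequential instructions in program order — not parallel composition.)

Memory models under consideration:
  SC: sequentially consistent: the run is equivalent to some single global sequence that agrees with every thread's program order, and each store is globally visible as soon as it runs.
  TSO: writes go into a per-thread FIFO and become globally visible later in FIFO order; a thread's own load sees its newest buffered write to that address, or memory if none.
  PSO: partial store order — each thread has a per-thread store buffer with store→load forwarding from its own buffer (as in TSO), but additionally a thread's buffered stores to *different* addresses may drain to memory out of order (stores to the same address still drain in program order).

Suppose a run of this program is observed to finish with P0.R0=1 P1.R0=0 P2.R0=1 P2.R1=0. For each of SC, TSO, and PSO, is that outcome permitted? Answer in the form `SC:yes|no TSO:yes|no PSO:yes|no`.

outcome vector order: (P0.R0,P1.R0,P2.R0,P2.R1)
[SC] allowed = {0000 0001 0010 0011 0100 0101 0110 0111 1000 1001 1011}
[TSO] allowed = {0000 0001 0010 0011 0100 0101 0110 0111 1000 1001 1011}
[PSO] allowed = {0000 0001 0010 0011 0100 0101 0110 0111 1000 1001 1010 1011}
target 1010 ∈ {PSO}

SC:no TSO:no PSO:yes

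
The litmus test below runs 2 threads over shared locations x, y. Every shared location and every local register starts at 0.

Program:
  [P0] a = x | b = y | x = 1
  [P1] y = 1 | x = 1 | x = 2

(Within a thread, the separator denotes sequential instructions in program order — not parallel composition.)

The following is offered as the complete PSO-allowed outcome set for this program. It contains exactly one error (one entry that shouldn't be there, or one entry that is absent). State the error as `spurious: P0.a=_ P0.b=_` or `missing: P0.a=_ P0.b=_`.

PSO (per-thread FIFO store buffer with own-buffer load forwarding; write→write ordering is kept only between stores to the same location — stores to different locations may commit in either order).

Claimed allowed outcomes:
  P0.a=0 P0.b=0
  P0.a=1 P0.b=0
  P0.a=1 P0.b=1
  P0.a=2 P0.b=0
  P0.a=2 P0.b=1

outcome vector order: (P0.a,P0.b)
under PSO → <0 0>; <0 1>; <1 0>; <1 1>; <2 0>; <2 1>
PSO∖claimed = {<0 1>}

missing: P0.a=0 P0.b=1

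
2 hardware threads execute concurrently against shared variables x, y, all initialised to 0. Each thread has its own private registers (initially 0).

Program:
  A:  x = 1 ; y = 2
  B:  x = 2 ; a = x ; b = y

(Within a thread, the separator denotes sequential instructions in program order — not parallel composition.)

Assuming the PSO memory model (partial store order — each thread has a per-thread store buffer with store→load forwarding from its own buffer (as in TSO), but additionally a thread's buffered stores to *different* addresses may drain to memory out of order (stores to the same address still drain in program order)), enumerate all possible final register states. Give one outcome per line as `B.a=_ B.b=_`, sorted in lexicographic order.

outcome vector order: (B.a,B.b)
|PSO outcomes| = 4

B.a=1 B.b=0
B.a=1 B.b=2
B.a=2 B.b=0
B.a=2 B.b=2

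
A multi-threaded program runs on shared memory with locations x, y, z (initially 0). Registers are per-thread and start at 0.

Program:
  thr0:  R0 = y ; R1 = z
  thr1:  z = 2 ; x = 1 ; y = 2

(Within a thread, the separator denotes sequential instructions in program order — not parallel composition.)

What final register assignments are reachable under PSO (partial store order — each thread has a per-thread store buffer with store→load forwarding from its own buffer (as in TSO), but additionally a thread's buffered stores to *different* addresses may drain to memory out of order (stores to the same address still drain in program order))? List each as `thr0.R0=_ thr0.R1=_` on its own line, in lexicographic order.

thr0.R0=0 thr0.R1=0
thr0.R0=0 thr0.R1=2
thr0.R0=2 thr0.R1=0
thr0.R0=2 thr0.R1=2

outcome vector order: (thr0.R0,thr0.R1)
|PSO outcomes| = 4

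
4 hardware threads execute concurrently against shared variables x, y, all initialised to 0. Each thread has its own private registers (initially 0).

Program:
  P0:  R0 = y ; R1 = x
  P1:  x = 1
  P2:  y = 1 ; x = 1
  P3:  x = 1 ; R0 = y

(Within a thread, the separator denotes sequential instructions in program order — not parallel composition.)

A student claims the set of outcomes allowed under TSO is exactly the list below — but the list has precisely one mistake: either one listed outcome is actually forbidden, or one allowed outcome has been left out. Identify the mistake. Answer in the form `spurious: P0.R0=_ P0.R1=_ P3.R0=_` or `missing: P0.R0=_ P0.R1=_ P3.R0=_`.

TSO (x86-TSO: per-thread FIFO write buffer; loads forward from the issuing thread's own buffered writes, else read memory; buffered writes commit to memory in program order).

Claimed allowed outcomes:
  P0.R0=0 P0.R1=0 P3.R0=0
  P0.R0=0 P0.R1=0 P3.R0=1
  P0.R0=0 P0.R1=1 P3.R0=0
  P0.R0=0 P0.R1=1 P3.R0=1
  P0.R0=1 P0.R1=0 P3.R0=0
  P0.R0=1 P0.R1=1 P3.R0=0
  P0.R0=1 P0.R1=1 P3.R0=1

outcome vector order: (P0.R0,P0.R1,P3.R0)
TSO (8): <0 0 0> <0 0 1> <0 1 0> <0 1 1> <1 0 0> <1 0 1> <1 1 0> <1 1 1>
TSO∖claimed = {<1 0 1>}

missing: P0.R0=1 P0.R1=0 P3.R0=1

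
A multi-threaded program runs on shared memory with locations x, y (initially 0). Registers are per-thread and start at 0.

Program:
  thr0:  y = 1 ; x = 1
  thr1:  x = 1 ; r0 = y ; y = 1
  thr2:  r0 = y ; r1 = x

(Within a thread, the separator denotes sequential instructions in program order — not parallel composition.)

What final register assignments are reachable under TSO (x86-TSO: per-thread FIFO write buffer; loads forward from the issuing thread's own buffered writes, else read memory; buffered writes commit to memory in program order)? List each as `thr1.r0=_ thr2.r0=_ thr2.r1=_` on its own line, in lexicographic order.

thr1.r0=0 thr2.r0=0 thr2.r1=0
thr1.r0=0 thr2.r0=0 thr2.r1=1
thr1.r0=0 thr2.r0=1 thr2.r1=0
thr1.r0=0 thr2.r0=1 thr2.r1=1
thr1.r0=1 thr2.r0=0 thr2.r1=0
thr1.r0=1 thr2.r0=0 thr2.r1=1
thr1.r0=1 thr2.r0=1 thr2.r1=0
thr1.r0=1 thr2.r0=1 thr2.r1=1

outcome vector order: (thr1.r0,thr2.r0,thr2.r1)
|TSO outcomes| = 8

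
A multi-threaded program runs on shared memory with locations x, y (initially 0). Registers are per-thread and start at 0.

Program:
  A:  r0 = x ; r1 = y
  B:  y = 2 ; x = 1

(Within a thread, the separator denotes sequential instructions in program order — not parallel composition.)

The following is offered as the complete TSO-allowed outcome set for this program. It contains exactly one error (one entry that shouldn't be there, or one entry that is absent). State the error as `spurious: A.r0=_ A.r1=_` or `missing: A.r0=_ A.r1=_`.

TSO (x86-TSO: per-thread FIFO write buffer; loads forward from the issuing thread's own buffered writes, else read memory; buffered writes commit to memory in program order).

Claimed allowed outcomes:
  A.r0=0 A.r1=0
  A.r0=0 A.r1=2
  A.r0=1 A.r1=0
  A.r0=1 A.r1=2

outcome vector order: (A.r0,A.r1)
TSO (3): 0/0; 0/2; 1/2
claimed∖TSO = {1/0}

spurious: A.r0=1 A.r1=0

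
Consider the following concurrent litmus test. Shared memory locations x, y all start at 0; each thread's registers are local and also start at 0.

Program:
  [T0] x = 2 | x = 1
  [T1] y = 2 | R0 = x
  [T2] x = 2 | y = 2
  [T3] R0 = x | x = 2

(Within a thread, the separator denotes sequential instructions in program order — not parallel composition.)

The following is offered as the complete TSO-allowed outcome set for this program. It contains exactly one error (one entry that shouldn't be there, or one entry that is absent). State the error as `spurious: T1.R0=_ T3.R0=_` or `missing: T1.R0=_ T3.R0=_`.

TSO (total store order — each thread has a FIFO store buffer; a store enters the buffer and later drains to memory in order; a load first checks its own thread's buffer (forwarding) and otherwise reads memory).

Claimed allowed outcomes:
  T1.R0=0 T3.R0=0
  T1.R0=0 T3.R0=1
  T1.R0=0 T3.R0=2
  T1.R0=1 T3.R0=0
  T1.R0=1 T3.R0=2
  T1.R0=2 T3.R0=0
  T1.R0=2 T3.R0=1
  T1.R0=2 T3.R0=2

missing: T1.R0=1 T3.R0=1

outcome vector order: (T1.R0,T3.R0)
TSO: 9 outcomes — {<0 0>, <0 1>, <0 2>, <1 0>, <1 1>, <1 2>, <2 0>, <2 1>, <2 2>}
TSO∖claimed = {<1 1>}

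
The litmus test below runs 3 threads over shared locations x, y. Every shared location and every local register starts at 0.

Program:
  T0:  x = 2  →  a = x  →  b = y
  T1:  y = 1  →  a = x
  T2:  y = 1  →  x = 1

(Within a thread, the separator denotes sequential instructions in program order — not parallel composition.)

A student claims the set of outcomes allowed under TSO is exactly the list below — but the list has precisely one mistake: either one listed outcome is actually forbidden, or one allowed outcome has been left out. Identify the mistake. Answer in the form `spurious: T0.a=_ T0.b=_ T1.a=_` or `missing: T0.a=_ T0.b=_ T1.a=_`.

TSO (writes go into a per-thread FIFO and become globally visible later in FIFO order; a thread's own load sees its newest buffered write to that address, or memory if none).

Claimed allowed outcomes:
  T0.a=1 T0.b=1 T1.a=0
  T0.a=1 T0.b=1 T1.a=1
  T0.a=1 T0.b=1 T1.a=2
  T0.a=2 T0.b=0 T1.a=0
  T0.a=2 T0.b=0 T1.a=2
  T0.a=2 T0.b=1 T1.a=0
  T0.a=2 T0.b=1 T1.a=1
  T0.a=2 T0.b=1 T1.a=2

missing: T0.a=2 T0.b=0 T1.a=1

outcome vector order: (T0.a,T0.b,T1.a)
TSO (9): (1,1,0); (1,1,1); (1,1,2); (2,0,0); (2,0,1); (2,0,2); (2,1,0); (2,1,1); (2,1,2)
TSO∖claimed = {(2,0,1)}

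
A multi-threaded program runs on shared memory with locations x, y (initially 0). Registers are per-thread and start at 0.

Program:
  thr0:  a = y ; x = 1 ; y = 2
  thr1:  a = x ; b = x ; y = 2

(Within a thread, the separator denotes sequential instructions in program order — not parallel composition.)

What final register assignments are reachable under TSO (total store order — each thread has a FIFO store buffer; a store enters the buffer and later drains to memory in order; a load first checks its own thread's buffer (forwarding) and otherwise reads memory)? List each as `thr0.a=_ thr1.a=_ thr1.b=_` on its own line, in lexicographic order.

thr0.a=0 thr1.a=0 thr1.b=0
thr0.a=0 thr1.a=0 thr1.b=1
thr0.a=0 thr1.a=1 thr1.b=1
thr0.a=2 thr1.a=0 thr1.b=0

outcome vector order: (thr0.a,thr1.a,thr1.b)
|TSO outcomes| = 4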